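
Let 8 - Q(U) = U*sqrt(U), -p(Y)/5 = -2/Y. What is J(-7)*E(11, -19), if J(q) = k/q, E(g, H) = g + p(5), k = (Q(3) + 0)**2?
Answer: -169 + 624*sqrt(3)/7 ≈ -14.600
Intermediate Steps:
p(Y) = 10/Y (p(Y) = -(-10)/Y = 10/Y)
Q(U) = 8 - U**(3/2) (Q(U) = 8 - U*sqrt(U) = 8 - U**(3/2))
k = (8 - 3*sqrt(3))**2 (k = ((8 - 3**(3/2)) + 0)**2 = ((8 - 3*sqrt(3)) + 0)**2 = (8 - 3*sqrt(3))**2 ≈ 7.8616)
E(g, H) = 2 + g (E(g, H) = g + 10/5 = g + 10*(1/5) = g + 2 = 2 + g)
J(q) = (91 - 48*sqrt(3))/q
J(-7)*E(11, -19) = ((91 - 48*sqrt(3))/(-7))*(2 + 11) = -(91 - 48*sqrt(3))/7*13 = (-13 + 48*sqrt(3)/7)*13 = -169 + 624*sqrt(3)/7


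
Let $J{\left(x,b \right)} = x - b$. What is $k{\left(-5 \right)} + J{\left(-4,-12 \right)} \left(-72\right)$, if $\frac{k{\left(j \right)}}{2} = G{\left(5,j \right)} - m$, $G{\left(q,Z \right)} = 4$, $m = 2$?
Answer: $-572$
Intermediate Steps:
$k{\left(j \right)} = 4$ ($k{\left(j \right)} = 2 \left(4 - 2\right) = 2 \cdot 2 = 4$)
$k{\left(-5 \right)} + J{\left(-4,-12 \right)} \left(-72\right) = 4 + \left(-4 - -12\right) \left(-72\right) = 4 + \left(-4 + 12\right) \left(-72\right) = 4 + 8 \left(-72\right) = 4 - 576 = -572$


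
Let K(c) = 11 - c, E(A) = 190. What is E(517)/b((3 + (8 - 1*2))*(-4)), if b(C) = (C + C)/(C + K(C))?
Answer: -1045/36 ≈ -29.028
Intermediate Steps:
b(C) = 2*C/11 (b(C) = (C + C)/(C + (11 - C)) = (2*C)/11 = (2*C)*(1/11) = 2*C/11)
E(517)/b((3 + (8 - 1*2))*(-4)) = 190/((2*((3 + (8 - 1*2))*(-4))/11)) = 190/((2*((3 + (8 - 2))*(-4))/11)) = 190/((2*((3 + 6)*(-4))/11)) = 190/((2*(9*(-4))/11)) = 190/(((2/11)*(-36))) = 190/(-72/11) = 190*(-11/72) = -1045/36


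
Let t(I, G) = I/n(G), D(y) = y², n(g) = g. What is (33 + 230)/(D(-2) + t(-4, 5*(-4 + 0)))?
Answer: 1315/21 ≈ 62.619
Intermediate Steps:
t(I, G) = I/G
(33 + 230)/(D(-2) + t(-4, 5*(-4 + 0))) = (33 + 230)/((-2)² - 4*1/(5*(-4 + 0))) = 263/(4 - 4/(5*(-4))) = 263/(4 - 4/(-20)) = 263/(4 - 4*(-1/20)) = 263/(4 + ⅕) = 263/(21/5) = 263*(5/21) = 1315/21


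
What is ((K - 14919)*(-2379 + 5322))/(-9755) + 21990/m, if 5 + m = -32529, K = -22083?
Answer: 1771318388337/158684585 ≈ 11163.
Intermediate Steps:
m = -32534 (m = -5 - 32529 = -32534)
((K - 14919)*(-2379 + 5322))/(-9755) + 21990/m = ((-22083 - 14919)*(-2379 + 5322))/(-9755) + 21990/(-32534) = -37002*2943*(-1/9755) + 21990*(-1/32534) = -108896886*(-1/9755) - 10995/16267 = 108896886/9755 - 10995/16267 = 1771318388337/158684585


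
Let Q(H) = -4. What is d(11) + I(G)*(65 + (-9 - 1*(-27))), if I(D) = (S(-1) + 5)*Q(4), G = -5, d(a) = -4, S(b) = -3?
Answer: -668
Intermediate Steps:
I(D) = -8 (I(D) = (-3 + 5)*(-4) = 2*(-4) = -8)
d(11) + I(G)*(65 + (-9 - 1*(-27))) = -4 - 8*(65 + (-9 - 1*(-27))) = -4 - 8*(65 + (-9 + 27)) = -4 - 8*(65 + 18) = -4 - 8*83 = -4 - 664 = -668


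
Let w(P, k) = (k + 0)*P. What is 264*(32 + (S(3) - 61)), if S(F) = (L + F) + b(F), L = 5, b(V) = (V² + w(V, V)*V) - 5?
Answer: 2640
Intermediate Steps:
w(P, k) = P*k (w(P, k) = k*P = P*k)
b(V) = -5 + V² + V³ (b(V) = (V² + (V*V)*V) - 5 = (V² + V²*V) - 5 = (V² + V³) - 5 = -5 + V² + V³)
S(F) = F + F² + F³ (S(F) = (5 + F) + (-5 + F² + F³) = F + F² + F³)
264*(32 + (S(3) - 61)) = 264*(32 + (3*(1 + 3 + 3²) - 61)) = 264*(32 + (3*(1 + 3 + 9) - 61)) = 264*(32 + (3*13 - 61)) = 264*(32 + (39 - 61)) = 264*(32 - 22) = 264*10 = 2640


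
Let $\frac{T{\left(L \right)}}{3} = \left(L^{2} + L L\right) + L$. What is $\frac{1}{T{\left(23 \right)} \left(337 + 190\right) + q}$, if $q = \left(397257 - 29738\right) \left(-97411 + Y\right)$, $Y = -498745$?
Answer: $- \frac{1}{219096947903} \approx -4.5642 \cdot 10^{-12}$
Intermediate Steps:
$T{\left(L \right)} = 3 L + 6 L^{2}$ ($T{\left(L \right)} = 3 \left(\left(L^{2} + L L\right) + L\right) = 3 \left(\left(L^{2} + L^{2}\right) + L\right) = 3 \left(2 L^{2} + L\right) = 3 \left(L + 2 L^{2}\right) = 3 L + 6 L^{2}$)
$q = -219098656964$ ($q = \left(397257 - 29738\right) \left(-97411 - 498745\right) = 367519 \left(-596156\right) = -219098656964$)
$\frac{1}{T{\left(23 \right)} \left(337 + 190\right) + q} = \frac{1}{3 \cdot 23 \left(1 + 2 \cdot 23\right) \left(337 + 190\right) - 219098656964} = \frac{1}{3 \cdot 23 \left(1 + 46\right) 527 - 219098656964} = \frac{1}{3 \cdot 23 \cdot 47 \cdot 527 - 219098656964} = \frac{1}{3243 \cdot 527 - 219098656964} = \frac{1}{1709061 - 219098656964} = \frac{1}{-219096947903} = - \frac{1}{219096947903}$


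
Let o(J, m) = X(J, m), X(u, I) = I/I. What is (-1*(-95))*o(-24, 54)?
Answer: 95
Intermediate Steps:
X(u, I) = 1
o(J, m) = 1
(-1*(-95))*o(-24, 54) = -1*(-95)*1 = 95*1 = 95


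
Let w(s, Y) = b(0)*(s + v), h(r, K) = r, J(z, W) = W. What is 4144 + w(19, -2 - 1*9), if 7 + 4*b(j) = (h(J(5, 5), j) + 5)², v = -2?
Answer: 18157/4 ≈ 4539.3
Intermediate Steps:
b(j) = 93/4 (b(j) = -7/4 + (5 + 5)²/4 = -7/4 + (¼)*10² = -7/4 + (¼)*100 = -7/4 + 25 = 93/4)
w(s, Y) = -93/2 + 93*s/4 (w(s, Y) = 93*(s - 2)/4 = 93*(-2 + s)/4 = -93/2 + 93*s/4)
4144 + w(19, -2 - 1*9) = 4144 + (-93/2 + (93/4)*19) = 4144 + (-93/2 + 1767/4) = 4144 + 1581/4 = 18157/4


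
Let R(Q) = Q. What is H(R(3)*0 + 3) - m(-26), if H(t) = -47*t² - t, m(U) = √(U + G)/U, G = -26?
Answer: -426 + I*√13/13 ≈ -426.0 + 0.27735*I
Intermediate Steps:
m(U) = √(-26 + U)/U (m(U) = √(U - 26)/U = √(-26 + U)/U)
H(t) = -t - 47*t²
H(R(3)*0 + 3) - m(-26) = -(3*0 + 3)*(1 + 47*(3*0 + 3)) - √(-26 - 26)/(-26) = -(0 + 3)*(1 + 47*(0 + 3)) - (-1)*√(-52)/26 = -1*3*(1 + 47*3) - (-1)*2*I*√13/26 = -1*3*(1 + 141) - (-1)*I*√13/13 = -1*3*142 + I*√13/13 = -426 + I*√13/13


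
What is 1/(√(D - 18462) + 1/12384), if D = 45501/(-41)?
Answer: 507744/123065431723049 - 153363456*I*√32900163/123065431723049 ≈ 4.1258e-9 - 0.007148*I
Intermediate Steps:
D = -45501/41 (D = 45501*(-1/41) = -45501/41 ≈ -1109.8)
1/(√(D - 18462) + 1/12384) = 1/(√(-45501/41 - 18462) + 1/12384) = 1/(√(-802443/41) + 1/12384) = 1/(I*√32900163/41 + 1/12384) = 1/(1/12384 + I*√32900163/41)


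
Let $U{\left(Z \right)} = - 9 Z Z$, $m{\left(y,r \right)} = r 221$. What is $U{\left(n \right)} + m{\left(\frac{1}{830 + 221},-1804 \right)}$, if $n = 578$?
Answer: $-3405440$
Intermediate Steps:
$m{\left(y,r \right)} = 221 r$
$U{\left(Z \right)} = - 9 Z^{2}$
$U{\left(n \right)} + m{\left(\frac{1}{830 + 221},-1804 \right)} = - 9 \cdot 578^{2} + 221 \left(-1804\right) = \left(-9\right) 334084 - 398684 = -3006756 - 398684 = -3405440$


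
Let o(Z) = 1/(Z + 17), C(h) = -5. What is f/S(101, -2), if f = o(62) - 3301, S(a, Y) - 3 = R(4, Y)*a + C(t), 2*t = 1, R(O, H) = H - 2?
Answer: 18627/2291 ≈ 8.1305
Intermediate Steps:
R(O, H) = -2 + H
t = 1/2 (t = (1/2)*1 = 1/2 ≈ 0.50000)
o(Z) = 1/(17 + Z)
S(a, Y) = -2 + a*(-2 + Y) (S(a, Y) = 3 + ((-2 + Y)*a - 5) = 3 + (a*(-2 + Y) - 5) = 3 + (-5 + a*(-2 + Y)) = -2 + a*(-2 + Y))
f = -260778/79 (f = 1/(17 + 62) - 3301 = 1/79 - 3301 = -260778/79 ≈ -3301.0)
f/S(101, -2) = -260778/(79*(-2 + 101*(-2 - 2))) = -260778/(79*(-2 + 101*(-4))) = -260778/(79*(-2 - 404)) = -260778/79/(-406) = -260778/79*(-1/406) = 18627/2291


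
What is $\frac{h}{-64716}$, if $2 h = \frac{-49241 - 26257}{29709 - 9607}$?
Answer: $\frac{12583}{433640344} \approx 2.9017 \cdot 10^{-5}$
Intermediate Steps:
$h = - \frac{37749}{20102}$ ($h = \frac{\left(-49241 - 26257\right) \frac{1}{29709 - 9607}}{2} = \frac{\left(-75498\right) \frac{1}{20102}}{2} = \frac{1}{2} \left(- \frac{37749}{10051}\right) = - \frac{37749}{20102} \approx -1.8779$)
$\frac{h}{-64716} = - \frac{37749}{20102 \left(-64716\right)} = \left(- \frac{37749}{20102}\right) \left(- \frac{1}{64716}\right) = \frac{12583}{433640344}$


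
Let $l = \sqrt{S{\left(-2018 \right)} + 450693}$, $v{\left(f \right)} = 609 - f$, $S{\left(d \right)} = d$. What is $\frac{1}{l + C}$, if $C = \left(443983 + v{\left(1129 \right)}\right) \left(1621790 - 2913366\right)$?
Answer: $- \frac{572766167688}{328061082847998134816669} - \frac{5 \sqrt{17947}}{328061082847998134816669} \approx -1.7459 \cdot 10^{-12}$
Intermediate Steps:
$l = 5 \sqrt{17947}$ ($l = \sqrt{-2018 + 450693} = \sqrt{448675} = 5 \sqrt{17947} \approx 669.83$)
$C = -572766167688$ ($C = \left(443983 + \left(609 - 1129\right)\right) \left(1621790 - 2913366\right) = \left(443983 + \left(609 - 1129\right)\right) \left(-1291576\right) = \left(443983 - 520\right) \left(-1291576\right) = 443463 \left(-1291576\right) = -572766167688$)
$\frac{1}{l + C} = \frac{1}{5 \sqrt{17947} - 572766167688} = \frac{1}{-572766167688 + 5 \sqrt{17947}}$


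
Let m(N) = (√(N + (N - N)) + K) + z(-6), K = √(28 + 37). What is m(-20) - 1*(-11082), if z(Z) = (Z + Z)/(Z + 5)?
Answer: 11094 + √65 + 2*I*√5 ≈ 11102.0 + 4.4721*I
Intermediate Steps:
z(Z) = 2*Z/(5 + Z) (z(Z) = (2*Z)/(5 + Z) = 2*Z/(5 + Z))
K = √65 ≈ 8.0623
m(N) = 12 + √65 + √N (m(N) = (√(N + (N - N)) + √65) + 2*(-6)/(5 - 6) = (√(N + 0) + √65) + 2*(-6)/(-1) = (√N + √65) + 2*(-6)*(-1) = (√65 + √N) + 12 = 12 + √65 + √N)
m(-20) - 1*(-11082) = (12 + √65 + √(-20)) - 1*(-11082) = (12 + √65 + 2*I*√5) + 11082 = 11094 + √65 + 2*I*√5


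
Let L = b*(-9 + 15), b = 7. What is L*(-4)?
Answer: -168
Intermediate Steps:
L = 42 (L = 7*(-9 + 15) = 7*6 = 42)
L*(-4) = 42*(-4) = -168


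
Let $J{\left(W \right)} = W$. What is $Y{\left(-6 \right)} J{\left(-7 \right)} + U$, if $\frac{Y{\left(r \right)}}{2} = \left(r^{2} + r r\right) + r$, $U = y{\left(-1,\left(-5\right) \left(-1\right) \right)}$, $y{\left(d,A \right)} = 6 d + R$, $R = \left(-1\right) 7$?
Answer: $-937$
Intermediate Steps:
$R = -7$
$y{\left(d,A \right)} = -7 + 6 d$ ($y{\left(d,A \right)} = 6 d - 7 = -7 + 6 d$)
$U = -13$ ($U = -7 + 6 \left(-1\right) = -7 - 6 = -13$)
$Y{\left(r \right)} = 2 r + 4 r^{2}$ ($Y{\left(r \right)} = 2 \left(\left(r^{2} + r r\right) + r\right) = 2 \left(\left(r^{2} + r^{2}\right) + r\right) = 2 \left(2 r^{2} + r\right) = 2 \left(r + 2 r^{2}\right) = 2 r + 4 r^{2}$)
$Y{\left(-6 \right)} J{\left(-7 \right)} + U = 2 \left(-6\right) \left(1 + 2 \left(-6\right)\right) \left(-7\right) - 13 = 2 \left(-6\right) \left(1 - 12\right) \left(-7\right) - 13 = 2 \left(-6\right) \left(-11\right) \left(-7\right) - 13 = 132 \left(-7\right) - 13 = -924 - 13 = -937$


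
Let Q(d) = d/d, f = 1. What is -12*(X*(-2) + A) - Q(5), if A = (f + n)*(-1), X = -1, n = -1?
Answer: -25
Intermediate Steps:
A = 0 (A = (1 - 1)*(-1) = 0*(-1) = 0)
Q(d) = 1
-12*(X*(-2) + A) - Q(5) = -12*(-1*(-2) + 0) - 1*1 = -12*(2 + 0) - 1 = -12*2 - 1 = -24 - 1 = -25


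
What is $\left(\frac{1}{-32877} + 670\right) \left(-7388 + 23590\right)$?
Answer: $\frac{356890996978}{32877} \approx 1.0855 \cdot 10^{7}$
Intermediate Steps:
$\left(\frac{1}{-32877} + 670\right) \left(-7388 + 23590\right) = \left(- \frac{1}{32877} + 670\right) 16202 = \frac{22027589}{32877} \cdot 16202 = \frac{356890996978}{32877}$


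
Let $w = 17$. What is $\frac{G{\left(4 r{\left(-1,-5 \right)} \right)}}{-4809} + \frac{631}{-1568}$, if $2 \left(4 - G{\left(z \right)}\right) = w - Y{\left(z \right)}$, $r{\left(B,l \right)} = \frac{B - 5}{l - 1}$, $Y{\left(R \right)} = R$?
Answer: $- \frac{432937}{1077216} \approx -0.4019$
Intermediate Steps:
$r{\left(B,l \right)} = \frac{-5 + B}{-1 + l}$
$G{\left(z \right)} = - \frac{9}{2} + \frac{z}{2}$ ($G{\left(z \right)} = 4 - \frac{17 - z}{2} = 4 + \left(- \frac{17}{2} + \frac{z}{2}\right) = - \frac{9}{2} + \frac{z}{2}$)
$\frac{G{\left(4 r{\left(-1,-5 \right)} \right)}}{-4809} + \frac{631}{-1568} = \frac{- \frac{9}{2} + \frac{4 \frac{-5 - 1}{-1 - 5}}{2}}{-4809} + \frac{631}{-1568} = \left(- \frac{9}{2} + \frac{4 \frac{1}{-6} \left(-6\right)}{2}\right) \left(- \frac{1}{4809}\right) + 631 \left(- \frac{1}{1568}\right) = \left(- \frac{9}{2} + \frac{4 \left(\left(- \frac{1}{6}\right) \left(-6\right)\right)}{2}\right) \left(- \frac{1}{4809}\right) - \frac{631}{1568} = \left(- \frac{9}{2} + \frac{4 \cdot 1}{2}\right) \left(- \frac{1}{4809}\right) - \frac{631}{1568} = \left(- \frac{9}{2} + \frac{1}{2} \cdot 4\right) \left(- \frac{1}{4809}\right) - \frac{631}{1568} = \left(- \frac{9}{2} + 2\right) \left(- \frac{1}{4809}\right) - \frac{631}{1568} = \left(- \frac{5}{2}\right) \left(- \frac{1}{4809}\right) - \frac{631}{1568} = \frac{5}{9618} - \frac{631}{1568} = - \frac{432937}{1077216}$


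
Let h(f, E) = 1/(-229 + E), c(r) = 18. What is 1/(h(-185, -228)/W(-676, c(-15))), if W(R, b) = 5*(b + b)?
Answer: -82260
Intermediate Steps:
W(R, b) = 10*b (W(R, b) = 5*(2*b) = 10*b)
1/(h(-185, -228)/W(-676, c(-15))) = 1/(1/((-229 - 228)*((10*18)))) = 1/(1/(-457*180)) = 1/(-1/457*1/180) = 1/(-1/82260) = -82260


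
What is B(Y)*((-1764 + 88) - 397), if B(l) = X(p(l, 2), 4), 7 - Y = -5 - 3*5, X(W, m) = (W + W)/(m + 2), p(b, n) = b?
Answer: -18657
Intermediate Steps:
X(W, m) = 2*W/(2 + m) (X(W, m) = (2*W)/(2 + m) = 2*W/(2 + m))
Y = 27 (Y = 7 - (-5 - 3*5) = 7 - (-5 - 15) = 7 - 1*(-20) = 7 + 20 = 27)
B(l) = l/3 (B(l) = 2*l/(2 + 4) = 2*l/6 = 2*l*(⅙) = l/3)
B(Y)*((-1764 + 88) - 397) = ((⅓)*27)*((-1764 + 88) - 397) = 9*(-1676 - 397) = 9*(-2073) = -18657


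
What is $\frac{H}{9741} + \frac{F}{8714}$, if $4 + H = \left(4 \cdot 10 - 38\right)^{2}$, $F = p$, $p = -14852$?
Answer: $- \frac{7426}{4357} \approx -1.7044$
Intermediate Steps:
$F = -14852$
$H = 0$ ($H = -4 + \left(4 \cdot 10 - 38\right)^{2} = -4 + \left(40 - 38\right)^{2} = -4 + 2^{2} = -4 + 4 = 0$)
$\frac{H}{9741} + \frac{F}{8714} = \frac{0}{9741} - \frac{14852}{8714} = 0 \cdot \frac{1}{9741} - \frac{7426}{4357} = 0 - \frac{7426}{4357} = - \frac{7426}{4357}$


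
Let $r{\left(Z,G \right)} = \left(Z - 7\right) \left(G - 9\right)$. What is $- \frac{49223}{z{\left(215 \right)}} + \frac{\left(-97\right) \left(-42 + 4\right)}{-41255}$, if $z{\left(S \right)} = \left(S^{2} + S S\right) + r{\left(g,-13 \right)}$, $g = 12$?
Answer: $- \frac{474212021}{761897340} \approx -0.62241$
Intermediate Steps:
$r{\left(Z,G \right)} = \left(-9 + G\right) \left(-7 + Z\right)$ ($r{\left(Z,G \right)} = \left(-7 + Z\right) \left(-9 + G\right) = \left(-9 + G\right) \left(-7 + Z\right)$)
$z{\left(S \right)} = -110 + 2 S^{2}$ ($z{\left(S \right)} = \left(S^{2} + S S\right) - 110 = \left(S^{2} + S^{2}\right) + \left(63 - 108 + 91 - 156\right) = 2 S^{2} - 110 = -110 + 2 S^{2}$)
$- \frac{49223}{z{\left(215 \right)}} + \frac{\left(-97\right) \left(-42 + 4\right)}{-41255} = - \frac{49223}{-110 + 2 \cdot 215^{2}} + \frac{\left(-97\right) \left(-42 + 4\right)}{-41255} = - \frac{49223}{-110 + 2 \cdot 46225} + \left(-97\right) \left(-38\right) \left(- \frac{1}{41255}\right) = - \frac{49223}{-110 + 92450} + 3686 \left(- \frac{1}{41255}\right) = - \frac{49223}{92340} - \frac{3686}{41255} = - \frac{474212021}{761897340}$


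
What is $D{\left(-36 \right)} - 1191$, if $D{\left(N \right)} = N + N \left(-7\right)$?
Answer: $-975$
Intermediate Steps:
$D{\left(N \right)} = - 6 N$ ($D{\left(N \right)} = N - 7 N = - 6 N$)
$D{\left(-36 \right)} - 1191 = \left(-6\right) \left(-36\right) - 1191 = 216 - 1191 = -975$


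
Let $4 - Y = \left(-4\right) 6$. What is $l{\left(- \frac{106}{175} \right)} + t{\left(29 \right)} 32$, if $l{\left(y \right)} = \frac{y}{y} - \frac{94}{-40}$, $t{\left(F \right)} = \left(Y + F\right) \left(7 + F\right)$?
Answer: $\frac{1313347}{20} \approx 65667.0$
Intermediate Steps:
$Y = 28$ ($Y = 4 - \left(-4\right) 6 = 4 - -24 = 4 + 24 = 28$)
$t{\left(F \right)} = \left(7 + F\right) \left(28 + F\right)$ ($t{\left(F \right)} = \left(28 + F\right) \left(7 + F\right) = \left(7 + F\right) \left(28 + F\right)$)
$l{\left(y \right)} = \frac{67}{20}$ ($l{\left(y \right)} = 1 - - \frac{47}{20} = 1 + \frac{47}{20} = \frac{67}{20}$)
$l{\left(- \frac{106}{175} \right)} + t{\left(29 \right)} 32 = \frac{67}{20} + \left(196 + 29^{2} + 35 \cdot 29\right) 32 = \frac{67}{20} + \left(196 + 841 + 1015\right) 32 = \frac{67}{20} + 2052 \cdot 32 = \frac{67}{20} + 65664 = \frac{1313347}{20}$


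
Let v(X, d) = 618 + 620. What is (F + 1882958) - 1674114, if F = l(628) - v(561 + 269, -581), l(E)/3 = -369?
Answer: 206499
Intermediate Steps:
l(E) = -1107 (l(E) = 3*(-369) = -1107)
v(X, d) = 1238
F = -2345 (F = -1107 - 1*1238 = -1107 - 1238 = -2345)
(F + 1882958) - 1674114 = (-2345 + 1882958) - 1674114 = 1880613 - 1674114 = 206499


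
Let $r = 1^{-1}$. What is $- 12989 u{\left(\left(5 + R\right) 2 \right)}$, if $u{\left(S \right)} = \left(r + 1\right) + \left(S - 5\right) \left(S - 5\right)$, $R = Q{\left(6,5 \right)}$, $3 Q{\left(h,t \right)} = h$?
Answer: $-1078087$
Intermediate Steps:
$Q{\left(h,t \right)} = \frac{h}{3}$
$R = 2$ ($R = \frac{1}{3} \cdot 6 = 2$)
$r = 1$
$u{\left(S \right)} = 2 + \left(-5 + S\right)^{2}$ ($u{\left(S \right)} = \left(1 + 1\right) + \left(S - 5\right) \left(S - 5\right) = 2 + \left(-5 + S\right) \left(-5 + S\right) = 2 + \left(-5 + S\right)^{2}$)
$- 12989 u{\left(\left(5 + R\right) 2 \right)} = - 12989 \left(2 + \left(-5 + \left(5 + 2\right) 2\right)^{2}\right) = - 12989 \left(2 + \left(-5 + 7 \cdot 2\right)^{2}\right) = - 12989 \left(2 + \left(-5 + 14\right)^{2}\right) = - 12989 \left(2 + 9^{2}\right) = - 12989 \left(2 + 81\right) = \left(-12989\right) 83 = -1078087$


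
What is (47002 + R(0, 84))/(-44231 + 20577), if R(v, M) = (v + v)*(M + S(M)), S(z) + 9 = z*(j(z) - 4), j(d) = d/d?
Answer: -23501/11827 ≈ -1.9871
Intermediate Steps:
j(d) = 1
S(z) = -9 - 3*z (S(z) = -9 + z*(1 - 4) = -9 + z*(-3) = -9 - 3*z)
R(v, M) = 2*v*(-9 - 2*M) (R(v, M) = (v + v)*(M + (-9 - 3*M)) = (2*v)*(-9 - 2*M) = 2*v*(-9 - 2*M))
(47002 + R(0, 84))/(-44231 + 20577) = (47002 - 2*0*(9 + 2*84))/(-44231 + 20577) = (47002 - 2*0*(9 + 168))/(-23654) = (47002 - 2*0*177)*(-1/23654) = (47002 + 0)*(-1/23654) = 47002*(-1/23654) = -23501/11827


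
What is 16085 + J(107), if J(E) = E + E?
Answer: 16299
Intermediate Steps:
J(E) = 2*E
16085 + J(107) = 16085 + 2*107 = 16085 + 214 = 16299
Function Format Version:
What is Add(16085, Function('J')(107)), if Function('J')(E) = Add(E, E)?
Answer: 16299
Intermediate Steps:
Function('J')(E) = Mul(2, E)
Add(16085, Function('J')(107)) = Add(16085, Mul(2, 107)) = Add(16085, 214) = 16299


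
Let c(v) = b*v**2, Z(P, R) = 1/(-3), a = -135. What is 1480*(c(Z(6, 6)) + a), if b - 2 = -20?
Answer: -202760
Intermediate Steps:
b = -18 (b = 2 - 20 = -18)
Z(P, R) = -1/3
c(v) = -18*v**2
1480*(c(Z(6, 6)) + a) = 1480*(-18*(-1/3)**2 - 135) = 1480*(-18*1/9 - 135) = 1480*(-2 - 135) = 1480*(-137) = -202760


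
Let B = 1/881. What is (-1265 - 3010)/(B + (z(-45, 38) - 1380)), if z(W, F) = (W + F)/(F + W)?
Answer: 66075/21314 ≈ 3.1001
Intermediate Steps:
z(W, F) = 1 (z(W, F) = (F + W)/(F + W) = 1)
B = 1/881 ≈ 0.0011351
(-1265 - 3010)/(B + (z(-45, 38) - 1380)) = (-1265 - 3010)/(1/881 + (1 - 1380)) = -4275/(1/881 - 1379) = -4275/(-1214898/881) = -4275*(-881/1214898) = 66075/21314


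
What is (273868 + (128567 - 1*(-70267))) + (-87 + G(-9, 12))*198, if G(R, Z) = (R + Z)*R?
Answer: 450130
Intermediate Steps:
G(R, Z) = R*(R + Z)
(273868 + (128567 - 1*(-70267))) + (-87 + G(-9, 12))*198 = (273868 + (128567 - 1*(-70267))) + (-87 - 9*(-9 + 12))*198 = (273868 + (128567 + 70267)) + (-87 - 9*3)*198 = (273868 + 198834) + (-87 - 27)*198 = 472702 - 114*198 = 472702 - 22572 = 450130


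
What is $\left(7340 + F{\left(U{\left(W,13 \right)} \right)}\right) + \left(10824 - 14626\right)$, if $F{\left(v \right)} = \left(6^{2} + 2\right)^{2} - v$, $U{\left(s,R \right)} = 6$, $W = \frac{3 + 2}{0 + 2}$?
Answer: $4976$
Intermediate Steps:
$W = \frac{5}{2} \approx 2.5$
$F{\left(v \right)} = 1444 - v$ ($F{\left(v \right)} = \left(36 + 2\right)^{2} - v = 38^{2} - v = 1444 - v$)
$\left(7340 + F{\left(U{\left(W,13 \right)} \right)}\right) + \left(10824 - 14626\right) = \left(7340 + \left(1444 - 6\right)\right) + \left(10824 - 14626\right) = \left(7340 + 1438\right) - 3802 = 8778 - 3802 = 4976$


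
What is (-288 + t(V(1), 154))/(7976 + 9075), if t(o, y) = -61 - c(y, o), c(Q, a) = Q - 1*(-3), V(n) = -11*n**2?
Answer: -506/17051 ≈ -0.029676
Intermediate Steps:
c(Q, a) = 3 + Q (c(Q, a) = Q + 3 = 3 + Q)
t(o, y) = -64 - y (t(o, y) = -61 - (3 + y) = -61 + (-3 - y) = -64 - y)
(-288 + t(V(1), 154))/(7976 + 9075) = (-288 + (-64 - 1*154))/(7976 + 9075) = (-288 + (-64 - 154))/17051 = (-288 - 218)*(1/17051) = -506*1/17051 = -506/17051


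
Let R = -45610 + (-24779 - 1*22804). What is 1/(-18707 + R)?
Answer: -1/111900 ≈ -8.9365e-6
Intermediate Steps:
R = -93193 (R = -45610 + (-24779 - 22804) = -45610 - 47583 = -93193)
1/(-18707 + R) = 1/(-18707 - 93193) = 1/(-111900) = -1/111900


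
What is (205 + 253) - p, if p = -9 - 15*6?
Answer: 557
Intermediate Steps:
p = -99 (p = -9 - 90 = -99)
(205 + 253) - p = (205 + 253) - 1*(-99) = 458 + 99 = 557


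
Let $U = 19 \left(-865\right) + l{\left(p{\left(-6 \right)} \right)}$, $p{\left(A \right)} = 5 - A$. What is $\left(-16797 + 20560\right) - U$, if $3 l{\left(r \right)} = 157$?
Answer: $\frac{60437}{3} \approx 20146.0$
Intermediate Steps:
$l{\left(r \right)} = \frac{157}{3}$ ($l{\left(r \right)} = \frac{1}{3} \cdot 157 = \frac{157}{3}$)
$U = - \frac{49148}{3}$ ($U = 19 \left(-865\right) + \frac{157}{3} = -16435 + \frac{157}{3} = - \frac{49148}{3} \approx -16383.0$)
$\left(-16797 + 20560\right) - U = \left(-16797 + 20560\right) - - \frac{49148}{3} = 3763 + \frac{49148}{3} = \frac{60437}{3}$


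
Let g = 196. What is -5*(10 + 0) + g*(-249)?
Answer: -48854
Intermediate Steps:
-5*(10 + 0) + g*(-249) = -5*(10 + 0) + 196*(-249) = -5*10 - 48804 = -50 - 48804 = -48854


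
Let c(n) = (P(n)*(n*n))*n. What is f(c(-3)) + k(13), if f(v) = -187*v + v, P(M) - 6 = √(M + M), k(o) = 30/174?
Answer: 873833/29 + 5022*I*√6 ≈ 30132.0 + 12301.0*I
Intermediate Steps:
k(o) = 5/29 (k(o) = 30*(1/174) = 5/29)
P(M) = 6 + √2*√M (P(M) = 6 + √(M + M) = 6 + √(2*M) = 6 + √2*√M)
c(n) = n³*(6 + √2*√n) (c(n) = ((6 + √2*√n)*(n*n))*n = ((6 + √2*√n)*n²)*n = (n²*(6 + √2*√n))*n = n³*(6 + √2*√n))
f(v) = -186*v
f(c(-3)) + k(13) = -186*(-3)³*(6 + √2*√(-3)) + 5/29 = -(-5022)*(6 + √2*(I*√3)) + 5/29 = -(-5022)*(6 + I*√6) + 5/29 = -186*(-162 - 27*I*√6) + 5/29 = (30132 + 5022*I*√6) + 5/29 = 873833/29 + 5022*I*√6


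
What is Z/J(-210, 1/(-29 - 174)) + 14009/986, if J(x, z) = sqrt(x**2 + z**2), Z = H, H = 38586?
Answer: 14009/986 + 7832958*sqrt(1817316901)/1817316901 ≈ 197.95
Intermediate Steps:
Z = 38586
Z/J(-210, 1/(-29 - 174)) + 14009/986 = 38586/(sqrt((-210)**2 + (1/(-29 - 174))**2)) + 14009/986 = 38586/(sqrt(44100 + (1/(-203))**2)) + 14009*(1/986) = 38586/(sqrt(44100 + (-1/203)**2)) + 14009/986 = 38586/(sqrt(44100 + 1/41209)) + 14009/986 = 38586/(sqrt(1817316901/41209)) + 14009/986 = 38586/((sqrt(1817316901)/203)) + 14009/986 = 38586*(203*sqrt(1817316901)/1817316901) + 14009/986 = 7832958*sqrt(1817316901)/1817316901 + 14009/986 = 14009/986 + 7832958*sqrt(1817316901)/1817316901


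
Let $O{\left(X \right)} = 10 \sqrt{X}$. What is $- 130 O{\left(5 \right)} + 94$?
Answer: $94 - 1300 \sqrt{5} \approx -2812.9$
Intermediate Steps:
$- 130 O{\left(5 \right)} + 94 = - 130 \cdot 10 \sqrt{5} + 94 = - 1300 \sqrt{5} + 94 = 94 - 1300 \sqrt{5}$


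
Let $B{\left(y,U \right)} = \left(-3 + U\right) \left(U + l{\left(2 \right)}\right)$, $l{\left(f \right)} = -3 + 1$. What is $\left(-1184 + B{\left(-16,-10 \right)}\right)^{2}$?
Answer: $1056784$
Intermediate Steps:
$l{\left(f \right)} = -2$
$B{\left(y,U \right)} = \left(-3 + U\right) \left(-2 + U\right)$ ($B{\left(y,U \right)} = \left(-3 + U\right) \left(U - 2\right) = \left(-3 + U\right) \left(-2 + U\right)$)
$\left(-1184 + B{\left(-16,-10 \right)}\right)^{2} = \left(-1184 + \left(6 + \left(-10\right)^{2} - -50\right)\right)^{2} = \left(-1184 + \left(6 + 100 + 50\right)\right)^{2} = \left(-1184 + 156\right)^{2} = \left(-1028\right)^{2} = 1056784$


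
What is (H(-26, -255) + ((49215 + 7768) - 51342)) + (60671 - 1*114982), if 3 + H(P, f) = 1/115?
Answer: -5597394/115 ≈ -48673.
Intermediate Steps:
H(P, f) = -344/115 (H(P, f) = -3 + 1/115 = -344/115)
(H(-26, -255) + ((49215 + 7768) - 51342)) + (60671 - 1*114982) = (-344/115 + ((49215 + 7768) - 51342)) + (60671 - 1*114982) = (-344/115 + (56983 - 51342)) + (60671 - 114982) = (-344/115 + 5641) - 54311 = 648371/115 - 54311 = -5597394/115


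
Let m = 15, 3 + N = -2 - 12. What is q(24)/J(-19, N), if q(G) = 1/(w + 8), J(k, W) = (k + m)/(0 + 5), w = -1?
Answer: -5/28 ≈ -0.17857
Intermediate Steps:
N = -17 (N = -3 + (-2 - 12) = -3 - 14 = -17)
J(k, W) = 3 + k/5 (J(k, W) = (k + 15)/(0 + 5) = (15 + k)/5 = (15 + k)*(1/5) = 3 + k/5)
q(G) = 1/7 (q(G) = 1/(-1 + 8) = 1/7)
q(24)/J(-19, N) = 1/(7*(3 + (1/5)*(-19))) = 1/(7*(3 - 19/5)) = 1/(7*(-4/5)) = (1/7)*(-5/4) = -5/28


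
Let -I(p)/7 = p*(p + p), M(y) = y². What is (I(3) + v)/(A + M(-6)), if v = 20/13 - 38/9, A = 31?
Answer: -15056/7839 ≈ -1.9207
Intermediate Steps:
I(p) = -14*p² (I(p) = -7*p*(p + p) = -7*p*2*p = -14*p²)
v = -314/117 (v = 20*(1/13) - 38*⅑ = 20/13 - 38/9 = -314/117 ≈ -2.6838)
(I(3) + v)/(A + M(-6)) = (-14*3² - 314/117)/(31 + (-6)²) = (-14*9 - 314/117)/(31 + 36) = (-126 - 314/117)/67 = -15056/117*1/67 = -15056/7839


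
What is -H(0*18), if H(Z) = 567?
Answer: -567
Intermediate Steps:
-H(0*18) = -1*567 = -567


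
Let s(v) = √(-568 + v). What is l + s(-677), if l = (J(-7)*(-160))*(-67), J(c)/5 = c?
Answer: -375200 + I*√1245 ≈ -3.752e+5 + 35.285*I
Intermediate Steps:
J(c) = 5*c
l = -375200 (l = ((5*(-7))*(-160))*(-67) = -35*(-160)*(-67) = 5600*(-67) = -375200)
l + s(-677) = -375200 + √(-568 - 677) = -375200 + √(-1245) = -375200 + I*√1245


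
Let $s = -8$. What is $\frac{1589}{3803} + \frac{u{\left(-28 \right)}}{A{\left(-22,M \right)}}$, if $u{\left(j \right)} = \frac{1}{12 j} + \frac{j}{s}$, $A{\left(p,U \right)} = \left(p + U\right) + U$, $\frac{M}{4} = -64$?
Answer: $\frac{280636211}{682349472} \approx 0.41128$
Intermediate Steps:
$M = -256$ ($M = 4 \left(-64\right) = -256$)
$A{\left(p,U \right)} = p + 2 U$ ($A{\left(p,U \right)} = \left(U + p\right) + U = p + 2 U$)
$u{\left(j \right)} = - \frac{j}{8} + \frac{1}{12 j}$ ($u{\left(j \right)} = \frac{1}{12 j} + \frac{j}{-8} = \frac{1}{12 j} + j \left(- \frac{1}{8}\right) = \frac{1}{12 j} - \frac{j}{8} = - \frac{j}{8} + \frac{1}{12 j}$)
$\frac{1589}{3803} + \frac{u{\left(-28 \right)}}{A{\left(-22,M \right)}} = \frac{1589}{3803} + \frac{\left(- \frac{1}{8}\right) \left(-28\right) + \frac{1}{12 \left(-28\right)}}{-22 + 2 \left(-256\right)} = 1589 \cdot \frac{1}{3803} + \frac{\frac{7}{2} + \frac{1}{12} \left(- \frac{1}{28}\right)}{-22 - 512} = \frac{1589}{3803} + \frac{\frac{7}{2} - \frac{1}{336}}{-534} = \frac{1589}{3803} + \frac{1175}{336} \left(- \frac{1}{534}\right) = \frac{1589}{3803} - \frac{1175}{179424} = \frac{280636211}{682349472}$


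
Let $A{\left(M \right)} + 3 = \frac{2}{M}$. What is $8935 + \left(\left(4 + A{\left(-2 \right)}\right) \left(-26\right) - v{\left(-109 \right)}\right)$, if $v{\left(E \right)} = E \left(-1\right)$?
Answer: $8826$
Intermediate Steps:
$v{\left(E \right)} = - E$
$A{\left(M \right)} = -3 + \frac{2}{M}$
$8935 + \left(\left(4 + A{\left(-2 \right)}\right) \left(-26\right) - v{\left(-109 \right)}\right) = 8935 - \left(109 - \left(4 - \left(3 - \frac{2}{-2}\right)\right) \left(-26\right)\right) = 8935 - \left(109 - \left(4 + \left(-3 + 2 \left(- \frac{1}{2}\right)\right)\right) \left(-26\right)\right) = 8935 - \left(109 - \left(4 - 4\right) \left(-26\right)\right) = 8935 + \left(0 \left(-26\right) - 109\right) = 8935 + \left(0 - 109\right) = 8935 - 109 = 8826$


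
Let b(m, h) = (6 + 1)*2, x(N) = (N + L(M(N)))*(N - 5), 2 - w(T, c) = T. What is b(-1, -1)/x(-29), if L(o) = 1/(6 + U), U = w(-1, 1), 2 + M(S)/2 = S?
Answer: 63/4420 ≈ 0.014253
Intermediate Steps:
w(T, c) = 2 - T
M(S) = -4 + 2*S
U = 3 (U = 2 - 1*(-1) = 2 + 1 = 3)
L(o) = 1/9 (L(o) = 1/(6 + 3) = 1/9)
x(N) = (-5 + N)*(1/9 + N) (x(N) = (N + 1/9)*(N - 5) = (1/9 + N)*(-5 + N) = (-5 + N)*(1/9 + N))
b(m, h) = 14 (b(m, h) = 7*2 = 14)
b(-1, -1)/x(-29) = 14/(-5/9 + (-29)**2 - 44/9*(-29)) = 14/(-5/9 + 841 + 1276/9) = 14/(8840/9) = 14*(9/8840) = 63/4420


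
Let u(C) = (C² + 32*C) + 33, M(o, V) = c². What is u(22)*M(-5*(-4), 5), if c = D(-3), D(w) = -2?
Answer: 4884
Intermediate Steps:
c = -2
M(o, V) = 4 (M(o, V) = (-2)² = 4)
u(C) = 33 + C² + 32*C
u(22)*M(-5*(-4), 5) = (33 + 22² + 32*22)*4 = (33 + 484 + 704)*4 = 1221*4 = 4884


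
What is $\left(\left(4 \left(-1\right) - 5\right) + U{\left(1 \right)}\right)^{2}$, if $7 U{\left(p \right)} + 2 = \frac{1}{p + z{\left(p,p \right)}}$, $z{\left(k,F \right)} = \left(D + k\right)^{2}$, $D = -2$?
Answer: $\frac{16641}{196} \approx 84.903$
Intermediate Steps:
$z{\left(k,F \right)} = \left(-2 + k\right)^{2}$
$U{\left(p \right)} = - \frac{2}{7} + \frac{1}{7 \left(p + \left(-2 + p\right)^{2}\right)}$
$\left(\left(4 \left(-1\right) - 5\right) + U{\left(1 \right)}\right)^{2} = \left(\left(4 \left(-1\right) - 5\right) + \frac{-7 - 2 \cdot 1^{2} + 6 \cdot 1}{7 \left(4 + 1^{2} - 3\right)}\right)^{2} = \left(\left(-4 - 5\right) + \frac{-7 - 2 + 6}{7 \left(4 + 1 - 3\right)}\right)^{2} = \left(-9 + \frac{-7 - 2 + 6}{7 \cdot 2}\right)^{2} = \left(-9 + \frac{1}{7} \cdot \frac{1}{2} \left(-3\right)\right)^{2} = \left(-9 - \frac{3}{14}\right)^{2} = \left(- \frac{129}{14}\right)^{2} = \frac{16641}{196}$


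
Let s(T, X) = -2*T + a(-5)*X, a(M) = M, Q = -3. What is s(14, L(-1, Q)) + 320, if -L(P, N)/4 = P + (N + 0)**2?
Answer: 452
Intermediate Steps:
L(P, N) = -4*P - 4*N**2 (L(P, N) = -4*(P + (N + 0)**2) = -4*(P + N**2) = -4*P - 4*N**2)
s(T, X) = -5*X - 2*T (s(T, X) = -2*T - 5*X = -5*X - 2*T)
s(14, L(-1, Q)) + 320 = (-5*(-4*(-1) - 4*(-3)**2) - 2*14) + 320 = (-5*(4 - 4*9) - 28) + 320 = (-5*(4 - 36) - 28) + 320 = (-5*(-32) - 28) + 320 = (160 - 28) + 320 = 132 + 320 = 452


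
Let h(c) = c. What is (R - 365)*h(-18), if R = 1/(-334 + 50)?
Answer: 932949/142 ≈ 6570.1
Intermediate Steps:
R = -1/284 (R = 1/(-284) = -1/284 ≈ -0.0035211)
(R - 365)*h(-18) = (-1/284 - 365)*(-18) = -103661/284*(-18) = 932949/142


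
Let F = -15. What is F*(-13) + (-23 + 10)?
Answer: 182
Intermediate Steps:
F*(-13) + (-23 + 10) = -15*(-13) + (-23 + 10) = 195 - 13 = 182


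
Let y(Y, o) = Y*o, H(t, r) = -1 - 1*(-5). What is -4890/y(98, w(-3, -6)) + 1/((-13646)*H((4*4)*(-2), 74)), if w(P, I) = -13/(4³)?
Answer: 8541303683/34770008 ≈ 245.65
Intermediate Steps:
w(P, I) = -13/64
H(t, r) = 4 (H(t, r) = -1 + 5 = 4)
-4890/y(98, w(-3, -6)) + 1/((-13646)*H((4*4)*(-2), 74)) = -4890/(98*(-13/64)) + 1/(-13646*4) = -4890/(-637/32) - 1/13646*¼ = -4890*(-32/637) - 1/54584 = 156480/637 - 1/54584 = 8541303683/34770008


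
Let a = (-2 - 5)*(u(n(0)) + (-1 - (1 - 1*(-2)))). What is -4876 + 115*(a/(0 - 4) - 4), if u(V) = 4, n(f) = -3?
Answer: -5336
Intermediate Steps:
a = 0 (a = (-2 - 5)*(4 + (-1 - (1 - 1*(-2)))) = -7*(4 + (-1 - (1 + 2))) = -7*(4 + (-1 - 1*3)) = -7*(4 + (-1 - 3)) = -7*(4 - 4) = -7*0 = 0)
-4876 + 115*(a/(0 - 4) - 4) = -4876 + 115*(0/(0 - 4) - 4) = -4876 + 115*(0/(-4) - 4) = -4876 + 115*(-¼*0 - 4) = -4876 + 115*(0 - 4) = -4876 + 115*(-4) = -4876 - 460 = -5336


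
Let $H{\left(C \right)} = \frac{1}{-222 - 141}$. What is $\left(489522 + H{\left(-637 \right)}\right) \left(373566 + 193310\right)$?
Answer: $\frac{100731872630860}{363} \approx 2.775 \cdot 10^{11}$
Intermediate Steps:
$H{\left(C \right)} = - \frac{1}{363}$ ($H{\left(C \right)} = \frac{1}{-363} = - \frac{1}{363}$)
$\left(489522 + H{\left(-637 \right)}\right) \left(373566 + 193310\right) = \left(489522 - \frac{1}{363}\right) \left(373566 + 193310\right) = \frac{177696485}{363} \cdot 566876 = \frac{100731872630860}{363}$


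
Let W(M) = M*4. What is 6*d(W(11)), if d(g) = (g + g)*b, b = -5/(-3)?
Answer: 880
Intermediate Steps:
W(M) = 4*M
b = 5/3 (b = -5*(-1/3) = 5/3 ≈ 1.6667)
d(g) = 10*g/3 (d(g) = (g + g)*(5/3) = (2*g)*(5/3) = 10*g/3)
6*d(W(11)) = 6*(10*(4*11)/3) = 6*((10/3)*44) = 6*(440/3) = 880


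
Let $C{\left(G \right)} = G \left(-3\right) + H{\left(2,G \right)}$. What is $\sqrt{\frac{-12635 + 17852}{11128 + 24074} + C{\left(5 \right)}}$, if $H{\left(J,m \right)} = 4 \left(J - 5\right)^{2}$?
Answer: $\frac{\sqrt{2911827302}}{11734} \approx 4.5987$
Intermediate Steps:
$H{\left(J,m \right)} = 4 \left(-5 + J\right)^{2}$
$C{\left(G \right)} = 36 - 3 G$ ($C{\left(G \right)} = G \left(-3\right) + 4 \left(-5 + 2\right)^{2} = - 3 G + 4 \left(-3\right)^{2} = - 3 G + 4 \cdot 9 = - 3 G + 36 = 36 - 3 G$)
$\sqrt{\frac{-12635 + 17852}{11128 + 24074} + C{\left(5 \right)}} = \sqrt{\frac{-12635 + 17852}{11128 + 24074} + \left(36 - 15\right)} = \sqrt{\frac{5217}{35202} + \left(36 - 15\right)} = \sqrt{5217 \cdot \frac{1}{35202} + 21} = \sqrt{\frac{1739}{11734} + 21} = \sqrt{\frac{248153}{11734}} = \frac{\sqrt{2911827302}}{11734}$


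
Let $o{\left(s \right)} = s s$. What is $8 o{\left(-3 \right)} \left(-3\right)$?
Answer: $-216$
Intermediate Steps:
$o{\left(s \right)} = s^{2}$
$8 o{\left(-3 \right)} \left(-3\right) = 8 \left(-3\right)^{2} \left(-3\right) = 8 \cdot 9 \left(-3\right) = 72 \left(-3\right) = -216$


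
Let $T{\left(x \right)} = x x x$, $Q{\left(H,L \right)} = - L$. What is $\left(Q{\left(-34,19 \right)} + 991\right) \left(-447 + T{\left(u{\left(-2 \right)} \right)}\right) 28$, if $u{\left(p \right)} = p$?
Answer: $-12383280$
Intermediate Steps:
$T{\left(x \right)} = x^{3}$ ($T{\left(x \right)} = x^{2} x = x^{3}$)
$\left(Q{\left(-34,19 \right)} + 991\right) \left(-447 + T{\left(u{\left(-2 \right)} \right)}\right) 28 = \left(\left(-1\right) 19 + 991\right) \left(-447 + \left(-2\right)^{3}\right) 28 = \left(-19 + 991\right) \left(-447 - 8\right) 28 = 972 \left(-455\right) 28 = \left(-442260\right) 28 = -12383280$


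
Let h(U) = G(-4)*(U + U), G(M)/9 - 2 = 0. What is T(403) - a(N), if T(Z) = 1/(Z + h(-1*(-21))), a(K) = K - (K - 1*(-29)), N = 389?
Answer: 33612/1159 ≈ 29.001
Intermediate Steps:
G(M) = 18 (G(M) = 18 + 9*0 = 18 + 0 = 18)
h(U) = 36*U (h(U) = 18*(U + U) = 18*(2*U) = 36*U)
a(K) = -29 (a(K) = K - (K + 29) = K - (29 + K) = K + (-29 - K) = -29)
T(Z) = 1/(756 + Z) (T(Z) = 1/(Z + 36*(-1*(-21))) = 1/(Z + 36*21) = 1/(Z + 756) = 1/(756 + Z))
T(403) - a(N) = 1/(756 + 403) - 1*(-29) = 1/1159 + 29 = 33612/1159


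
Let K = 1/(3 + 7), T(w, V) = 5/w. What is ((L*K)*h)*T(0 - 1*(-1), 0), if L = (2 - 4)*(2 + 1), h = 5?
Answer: -15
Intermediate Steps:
L = -6 (L = -2*3 = -6)
K = ⅒ (K = 1/10 = ⅒ ≈ 0.10000)
((L*K)*h)*T(0 - 1*(-1), 0) = (-6*⅒*5)*(5/(0 - 1*(-1))) = (-⅗*5)*(5/(0 + 1)) = -15/1 = -15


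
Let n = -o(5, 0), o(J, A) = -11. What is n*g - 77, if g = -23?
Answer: -330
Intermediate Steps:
n = 11 (n = -1*(-11) = 11)
n*g - 77 = 11*(-23) - 77 = -253 - 77 = -330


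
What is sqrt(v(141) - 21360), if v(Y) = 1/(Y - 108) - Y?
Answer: 2*I*sqrt(5853639)/33 ≈ 146.63*I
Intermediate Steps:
v(Y) = 1/(-108 + Y) - Y
sqrt(v(141) - 21360) = sqrt((1 - 1*141**2 + 108*141)/(-108 + 141) - 21360) = sqrt((1 - 1*19881 + 15228)/33 - 21360) = sqrt((1 - 19881 + 15228)/33 - 21360) = sqrt((1/33)*(-4652) - 21360) = sqrt(-4652/33 - 21360) = sqrt(-709532/33) = 2*I*sqrt(5853639)/33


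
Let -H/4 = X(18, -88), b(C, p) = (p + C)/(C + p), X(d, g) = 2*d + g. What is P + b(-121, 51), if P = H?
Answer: 209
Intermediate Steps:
X(d, g) = g + 2*d
b(C, p) = 1 (b(C, p) = (C + p)/(C + p) = 1)
H = 208 (H = -4*(-88 + 2*18) = -4*(-88 + 36) = -4*(-52) = 208)
P = 208
P + b(-121, 51) = 208 + 1 = 209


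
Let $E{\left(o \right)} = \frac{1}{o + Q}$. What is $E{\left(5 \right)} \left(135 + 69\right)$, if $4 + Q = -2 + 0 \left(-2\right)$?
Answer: $-204$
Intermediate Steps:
$Q = -6$ ($Q = -4 + \left(-2 + 0 \left(-2\right)\right) = -4 + \left(-2 + 0\right) = -4 - 2 = -6$)
$E{\left(o \right)} = \frac{1}{-6 + o}$ ($E{\left(o \right)} = \frac{1}{o - 6} = \frac{1}{-6 + o}$)
$E{\left(5 \right)} \left(135 + 69\right) = \frac{135 + 69}{-6 + 5} = \frac{1}{-1} \cdot 204 = \left(-1\right) 204 = -204$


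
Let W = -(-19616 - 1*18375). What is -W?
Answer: -37991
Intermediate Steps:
W = 37991 (W = -(-19616 - 18375) = -1*(-37991) = 37991)
-W = -1*37991 = -37991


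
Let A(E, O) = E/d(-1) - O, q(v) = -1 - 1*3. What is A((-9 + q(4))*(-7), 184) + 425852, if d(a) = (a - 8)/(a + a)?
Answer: 3831194/9 ≈ 4.2569e+5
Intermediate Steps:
d(a) = (-8 + a)/(2*a) (d(a) = (-8 + a)/((2*a)) = (-8 + a)*(1/(2*a)) = (-8 + a)/(2*a))
q(v) = -4 (q(v) = -1 - 3 = -4)
A(E, O) = -O + 2*E/9 (A(E, O) = E/(((½)*(-8 - 1)/(-1))) - O = E/(((½)*(-1)*(-9))) - O = E/(9/2) - O = E*(2/9) - O = 2*E/9 - O = -O + 2*E/9)
A((-9 + q(4))*(-7), 184) + 425852 = (-1*184 + 2*((-9 - 4)*(-7))/9) + 425852 = (-184 + 2*(-13*(-7))/9) + 425852 = (-184 + (2/9)*91) + 425852 = (-184 + 182/9) + 425852 = -1474/9 + 425852 = 3831194/9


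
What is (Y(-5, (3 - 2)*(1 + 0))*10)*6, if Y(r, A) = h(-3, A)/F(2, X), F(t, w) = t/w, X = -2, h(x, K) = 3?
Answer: -180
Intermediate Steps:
Y(r, A) = -3 (Y(r, A) = 3/((2/(-2))) = 3/((2*(-½))) = 3/(-1) = 3*(-1) = -3)
(Y(-5, (3 - 2)*(1 + 0))*10)*6 = -3*10*6 = -30*6 = -180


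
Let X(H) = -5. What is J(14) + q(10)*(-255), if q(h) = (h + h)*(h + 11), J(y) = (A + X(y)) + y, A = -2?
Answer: -107093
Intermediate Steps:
J(y) = -7 + y (J(y) = (-2 - 5) + y = -7 + y)
q(h) = 2*h*(11 + h) (q(h) = (2*h)*(11 + h) = 2*h*(11 + h))
J(14) + q(10)*(-255) = (-7 + 14) + (2*10*(11 + 10))*(-255) = 7 + (2*10*21)*(-255) = 7 + 420*(-255) = 7 - 107100 = -107093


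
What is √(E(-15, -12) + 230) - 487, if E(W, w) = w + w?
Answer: -487 + √206 ≈ -472.65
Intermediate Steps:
E(W, w) = 2*w
√(E(-15, -12) + 230) - 487 = √(2*(-12) + 230) - 487 = √(-24 + 230) - 487 = √206 - 487 = -487 + √206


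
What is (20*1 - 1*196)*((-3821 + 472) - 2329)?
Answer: 999328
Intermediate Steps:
(20*1 - 1*196)*((-3821 + 472) - 2329) = (20 - 196)*(-3349 - 2329) = -176*(-5678) = 999328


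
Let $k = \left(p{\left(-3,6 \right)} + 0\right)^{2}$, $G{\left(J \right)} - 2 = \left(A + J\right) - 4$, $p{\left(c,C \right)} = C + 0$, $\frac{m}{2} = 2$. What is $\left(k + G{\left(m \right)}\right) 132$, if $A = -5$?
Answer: $4356$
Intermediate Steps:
$m = 4$ ($m = 2 \cdot 2 = 4$)
$p{\left(c,C \right)} = C$
$G{\left(J \right)} = -7 + J$ ($G{\left(J \right)} = 2 + \left(\left(-5 + J\right) - 4\right) = 2 + \left(-9 + J\right) = -7 + J$)
$k = 36$ ($k = \left(6 + 0\right)^{2} = 6^{2} = 36$)
$\left(k + G{\left(m \right)}\right) 132 = \left(36 + \left(-7 + 4\right)\right) 132 = \left(36 - 3\right) 132 = 33 \cdot 132 = 4356$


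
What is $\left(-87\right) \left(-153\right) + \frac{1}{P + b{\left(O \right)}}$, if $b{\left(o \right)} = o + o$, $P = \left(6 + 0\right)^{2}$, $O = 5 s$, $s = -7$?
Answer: $\frac{452573}{34} \approx 13311.0$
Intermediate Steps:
$O = -35$ ($O = 5 \left(-7\right) = -35$)
$P = 36$ ($P = 6^{2} = 36$)
$b{\left(o \right)} = 2 o$
$\left(-87\right) \left(-153\right) + \frac{1}{P + b{\left(O \right)}} = \left(-87\right) \left(-153\right) + \frac{1}{36 + 2 \left(-35\right)} = 13311 + \frac{1}{36 - 70} = 13311 + \frac{1}{-34} = 13311 - \frac{1}{34} = \frac{452573}{34}$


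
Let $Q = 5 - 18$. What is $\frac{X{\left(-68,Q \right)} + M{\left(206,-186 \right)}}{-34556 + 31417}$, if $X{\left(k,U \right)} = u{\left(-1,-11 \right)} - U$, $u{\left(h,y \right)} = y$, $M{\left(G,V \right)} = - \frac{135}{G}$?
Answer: $- \frac{277}{646634} \approx -0.00042837$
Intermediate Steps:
$Q = -13$ ($Q = 5 - 18 = -13$)
$X{\left(k,U \right)} = -11 - U$
$\frac{X{\left(-68,Q \right)} + M{\left(206,-186 \right)}}{-34556 + 31417} = \frac{\left(-11 - -13\right) - \frac{135}{206}}{-34556 + 31417} = \frac{\left(-11 + 13\right) - \frac{135}{206}}{-3139} = \left(2 - \frac{135}{206}\right) \left(- \frac{1}{3139}\right) = \frac{277}{206} \left(- \frac{1}{3139}\right) = - \frac{277}{646634}$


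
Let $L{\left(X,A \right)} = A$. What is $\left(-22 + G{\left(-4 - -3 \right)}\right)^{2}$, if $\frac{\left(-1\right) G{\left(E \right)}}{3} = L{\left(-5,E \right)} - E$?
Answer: $484$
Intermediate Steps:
$G{\left(E \right)} = 0$ ($G{\left(E \right)} = - 3 \left(E - E\right) = \left(-3\right) 0 = 0$)
$\left(-22 + G{\left(-4 - -3 \right)}\right)^{2} = \left(-22 + 0\right)^{2} = \left(-22\right)^{2} = 484$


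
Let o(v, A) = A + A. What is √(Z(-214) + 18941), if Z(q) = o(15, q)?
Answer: 33*√17 ≈ 136.06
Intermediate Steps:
o(v, A) = 2*A
Z(q) = 2*q
√(Z(-214) + 18941) = √(2*(-214) + 18941) = √(-428 + 18941) = √18513 = 33*√17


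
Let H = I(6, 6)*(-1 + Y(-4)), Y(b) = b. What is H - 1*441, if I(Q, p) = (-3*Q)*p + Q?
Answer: 69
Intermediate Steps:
I(Q, p) = Q - 3*Q*p (I(Q, p) = -3*Q*p + Q = Q - 3*Q*p)
H = 510 (H = (6*(1 - 3*6))*(-1 - 4) = (6*(1 - 18))*(-5) = (6*(-17))*(-5) = -102*(-5) = 510)
H - 1*441 = 510 - 1*441 = 510 - 441 = 69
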